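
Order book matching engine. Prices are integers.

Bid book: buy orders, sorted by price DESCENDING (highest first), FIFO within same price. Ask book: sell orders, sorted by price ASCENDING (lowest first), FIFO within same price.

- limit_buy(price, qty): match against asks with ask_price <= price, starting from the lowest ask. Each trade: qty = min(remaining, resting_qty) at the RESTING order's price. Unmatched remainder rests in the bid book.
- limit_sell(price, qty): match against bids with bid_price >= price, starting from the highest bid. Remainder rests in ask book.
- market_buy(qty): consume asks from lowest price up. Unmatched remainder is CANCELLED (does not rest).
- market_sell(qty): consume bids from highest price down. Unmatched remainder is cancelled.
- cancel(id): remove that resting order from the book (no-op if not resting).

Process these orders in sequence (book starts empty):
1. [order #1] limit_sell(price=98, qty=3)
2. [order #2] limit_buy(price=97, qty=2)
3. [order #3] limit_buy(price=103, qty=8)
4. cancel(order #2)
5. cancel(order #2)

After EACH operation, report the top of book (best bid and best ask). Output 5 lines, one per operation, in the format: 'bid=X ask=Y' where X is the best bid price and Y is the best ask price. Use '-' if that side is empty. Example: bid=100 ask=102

After op 1 [order #1] limit_sell(price=98, qty=3): fills=none; bids=[-] asks=[#1:3@98]
After op 2 [order #2] limit_buy(price=97, qty=2): fills=none; bids=[#2:2@97] asks=[#1:3@98]
After op 3 [order #3] limit_buy(price=103, qty=8): fills=#3x#1:3@98; bids=[#3:5@103 #2:2@97] asks=[-]
After op 4 cancel(order #2): fills=none; bids=[#3:5@103] asks=[-]
After op 5 cancel(order #2): fills=none; bids=[#3:5@103] asks=[-]

Answer: bid=- ask=98
bid=97 ask=98
bid=103 ask=-
bid=103 ask=-
bid=103 ask=-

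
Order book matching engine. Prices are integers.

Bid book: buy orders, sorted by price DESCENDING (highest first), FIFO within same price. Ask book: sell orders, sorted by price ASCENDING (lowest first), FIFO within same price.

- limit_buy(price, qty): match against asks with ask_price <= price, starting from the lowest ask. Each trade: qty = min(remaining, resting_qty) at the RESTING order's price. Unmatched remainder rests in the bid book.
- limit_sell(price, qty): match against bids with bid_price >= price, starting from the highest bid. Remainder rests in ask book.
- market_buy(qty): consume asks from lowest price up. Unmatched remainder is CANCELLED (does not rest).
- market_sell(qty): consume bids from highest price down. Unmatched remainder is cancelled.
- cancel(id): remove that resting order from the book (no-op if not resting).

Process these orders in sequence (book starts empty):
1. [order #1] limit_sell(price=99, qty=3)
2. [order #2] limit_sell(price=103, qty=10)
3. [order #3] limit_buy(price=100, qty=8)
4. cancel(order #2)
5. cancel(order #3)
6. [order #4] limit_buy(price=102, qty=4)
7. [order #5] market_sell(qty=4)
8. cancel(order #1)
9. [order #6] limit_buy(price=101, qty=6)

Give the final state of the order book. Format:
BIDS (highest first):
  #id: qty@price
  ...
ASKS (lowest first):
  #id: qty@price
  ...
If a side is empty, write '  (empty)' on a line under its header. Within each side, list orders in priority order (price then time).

Answer: BIDS (highest first):
  #6: 6@101
ASKS (lowest first):
  (empty)

Derivation:
After op 1 [order #1] limit_sell(price=99, qty=3): fills=none; bids=[-] asks=[#1:3@99]
After op 2 [order #2] limit_sell(price=103, qty=10): fills=none; bids=[-] asks=[#1:3@99 #2:10@103]
After op 3 [order #3] limit_buy(price=100, qty=8): fills=#3x#1:3@99; bids=[#3:5@100] asks=[#2:10@103]
After op 4 cancel(order #2): fills=none; bids=[#3:5@100] asks=[-]
After op 5 cancel(order #3): fills=none; bids=[-] asks=[-]
After op 6 [order #4] limit_buy(price=102, qty=4): fills=none; bids=[#4:4@102] asks=[-]
After op 7 [order #5] market_sell(qty=4): fills=#4x#5:4@102; bids=[-] asks=[-]
After op 8 cancel(order #1): fills=none; bids=[-] asks=[-]
After op 9 [order #6] limit_buy(price=101, qty=6): fills=none; bids=[#6:6@101] asks=[-]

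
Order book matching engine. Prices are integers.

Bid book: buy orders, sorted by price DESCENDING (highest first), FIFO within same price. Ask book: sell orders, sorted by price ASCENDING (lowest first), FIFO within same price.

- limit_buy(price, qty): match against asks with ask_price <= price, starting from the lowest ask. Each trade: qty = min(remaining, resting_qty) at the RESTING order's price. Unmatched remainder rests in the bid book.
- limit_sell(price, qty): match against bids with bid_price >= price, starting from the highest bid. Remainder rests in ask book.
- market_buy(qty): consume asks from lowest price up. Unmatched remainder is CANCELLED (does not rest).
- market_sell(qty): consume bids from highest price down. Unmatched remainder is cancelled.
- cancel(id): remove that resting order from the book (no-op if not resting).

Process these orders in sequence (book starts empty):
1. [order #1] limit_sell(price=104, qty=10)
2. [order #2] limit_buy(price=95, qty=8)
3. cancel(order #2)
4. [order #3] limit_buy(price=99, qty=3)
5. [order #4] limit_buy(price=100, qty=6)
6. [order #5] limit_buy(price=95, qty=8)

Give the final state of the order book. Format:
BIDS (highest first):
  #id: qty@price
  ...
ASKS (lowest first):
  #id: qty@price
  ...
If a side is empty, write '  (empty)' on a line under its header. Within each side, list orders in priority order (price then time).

Answer: BIDS (highest first):
  #4: 6@100
  #3: 3@99
  #5: 8@95
ASKS (lowest first):
  #1: 10@104

Derivation:
After op 1 [order #1] limit_sell(price=104, qty=10): fills=none; bids=[-] asks=[#1:10@104]
After op 2 [order #2] limit_buy(price=95, qty=8): fills=none; bids=[#2:8@95] asks=[#1:10@104]
After op 3 cancel(order #2): fills=none; bids=[-] asks=[#1:10@104]
After op 4 [order #3] limit_buy(price=99, qty=3): fills=none; bids=[#3:3@99] asks=[#1:10@104]
After op 5 [order #4] limit_buy(price=100, qty=6): fills=none; bids=[#4:6@100 #3:3@99] asks=[#1:10@104]
After op 6 [order #5] limit_buy(price=95, qty=8): fills=none; bids=[#4:6@100 #3:3@99 #5:8@95] asks=[#1:10@104]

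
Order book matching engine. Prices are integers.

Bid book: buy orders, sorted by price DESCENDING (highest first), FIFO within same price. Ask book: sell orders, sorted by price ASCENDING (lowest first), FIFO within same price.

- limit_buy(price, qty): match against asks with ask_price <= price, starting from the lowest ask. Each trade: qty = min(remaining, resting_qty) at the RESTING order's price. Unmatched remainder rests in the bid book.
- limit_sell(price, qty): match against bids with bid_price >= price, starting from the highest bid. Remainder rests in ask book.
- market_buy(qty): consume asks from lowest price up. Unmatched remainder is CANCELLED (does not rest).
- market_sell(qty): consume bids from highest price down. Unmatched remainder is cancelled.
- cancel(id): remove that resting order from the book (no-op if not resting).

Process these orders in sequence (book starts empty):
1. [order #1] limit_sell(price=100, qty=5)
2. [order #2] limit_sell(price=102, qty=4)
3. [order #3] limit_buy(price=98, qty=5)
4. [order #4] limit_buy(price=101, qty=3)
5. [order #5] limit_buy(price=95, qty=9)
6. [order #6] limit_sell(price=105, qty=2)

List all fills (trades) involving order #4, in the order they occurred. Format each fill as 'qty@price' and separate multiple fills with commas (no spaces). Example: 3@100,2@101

Answer: 3@100

Derivation:
After op 1 [order #1] limit_sell(price=100, qty=5): fills=none; bids=[-] asks=[#1:5@100]
After op 2 [order #2] limit_sell(price=102, qty=4): fills=none; bids=[-] asks=[#1:5@100 #2:4@102]
After op 3 [order #3] limit_buy(price=98, qty=5): fills=none; bids=[#3:5@98] asks=[#1:5@100 #2:4@102]
After op 4 [order #4] limit_buy(price=101, qty=3): fills=#4x#1:3@100; bids=[#3:5@98] asks=[#1:2@100 #2:4@102]
After op 5 [order #5] limit_buy(price=95, qty=9): fills=none; bids=[#3:5@98 #5:9@95] asks=[#1:2@100 #2:4@102]
After op 6 [order #6] limit_sell(price=105, qty=2): fills=none; bids=[#3:5@98 #5:9@95] asks=[#1:2@100 #2:4@102 #6:2@105]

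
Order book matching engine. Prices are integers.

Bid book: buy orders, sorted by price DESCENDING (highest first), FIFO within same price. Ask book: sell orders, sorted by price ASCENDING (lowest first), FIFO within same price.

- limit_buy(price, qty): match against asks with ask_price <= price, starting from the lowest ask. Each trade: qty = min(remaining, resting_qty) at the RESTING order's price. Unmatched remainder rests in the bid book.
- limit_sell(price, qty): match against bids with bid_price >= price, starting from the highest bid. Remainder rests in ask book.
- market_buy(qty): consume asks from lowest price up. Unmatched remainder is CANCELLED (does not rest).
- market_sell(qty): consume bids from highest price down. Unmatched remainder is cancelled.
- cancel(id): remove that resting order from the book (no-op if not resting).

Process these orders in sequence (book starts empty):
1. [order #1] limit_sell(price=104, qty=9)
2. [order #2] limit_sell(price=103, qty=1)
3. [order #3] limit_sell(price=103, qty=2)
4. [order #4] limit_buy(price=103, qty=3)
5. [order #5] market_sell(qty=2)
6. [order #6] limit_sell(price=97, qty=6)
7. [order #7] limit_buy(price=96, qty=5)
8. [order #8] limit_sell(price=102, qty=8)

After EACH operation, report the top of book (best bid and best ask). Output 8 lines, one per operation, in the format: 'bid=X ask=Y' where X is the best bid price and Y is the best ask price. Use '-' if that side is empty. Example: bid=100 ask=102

After op 1 [order #1] limit_sell(price=104, qty=9): fills=none; bids=[-] asks=[#1:9@104]
After op 2 [order #2] limit_sell(price=103, qty=1): fills=none; bids=[-] asks=[#2:1@103 #1:9@104]
After op 3 [order #3] limit_sell(price=103, qty=2): fills=none; bids=[-] asks=[#2:1@103 #3:2@103 #1:9@104]
After op 4 [order #4] limit_buy(price=103, qty=3): fills=#4x#2:1@103 #4x#3:2@103; bids=[-] asks=[#1:9@104]
After op 5 [order #5] market_sell(qty=2): fills=none; bids=[-] asks=[#1:9@104]
After op 6 [order #6] limit_sell(price=97, qty=6): fills=none; bids=[-] asks=[#6:6@97 #1:9@104]
After op 7 [order #7] limit_buy(price=96, qty=5): fills=none; bids=[#7:5@96] asks=[#6:6@97 #1:9@104]
After op 8 [order #8] limit_sell(price=102, qty=8): fills=none; bids=[#7:5@96] asks=[#6:6@97 #8:8@102 #1:9@104]

Answer: bid=- ask=104
bid=- ask=103
bid=- ask=103
bid=- ask=104
bid=- ask=104
bid=- ask=97
bid=96 ask=97
bid=96 ask=97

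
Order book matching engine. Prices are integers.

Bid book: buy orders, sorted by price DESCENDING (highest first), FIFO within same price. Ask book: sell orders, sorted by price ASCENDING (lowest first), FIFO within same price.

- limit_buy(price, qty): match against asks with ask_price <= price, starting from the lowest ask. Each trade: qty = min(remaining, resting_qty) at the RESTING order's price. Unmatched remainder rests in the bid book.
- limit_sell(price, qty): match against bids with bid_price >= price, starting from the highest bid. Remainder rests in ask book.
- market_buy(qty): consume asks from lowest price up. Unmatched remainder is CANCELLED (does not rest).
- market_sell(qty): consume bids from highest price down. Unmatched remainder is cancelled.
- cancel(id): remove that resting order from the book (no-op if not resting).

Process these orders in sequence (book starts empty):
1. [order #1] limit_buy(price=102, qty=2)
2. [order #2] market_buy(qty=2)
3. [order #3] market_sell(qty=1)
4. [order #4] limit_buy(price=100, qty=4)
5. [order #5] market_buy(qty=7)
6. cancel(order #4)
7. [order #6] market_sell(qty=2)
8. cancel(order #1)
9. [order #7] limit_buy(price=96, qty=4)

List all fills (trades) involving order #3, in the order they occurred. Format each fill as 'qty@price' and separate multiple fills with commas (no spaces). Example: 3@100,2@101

After op 1 [order #1] limit_buy(price=102, qty=2): fills=none; bids=[#1:2@102] asks=[-]
After op 2 [order #2] market_buy(qty=2): fills=none; bids=[#1:2@102] asks=[-]
After op 3 [order #3] market_sell(qty=1): fills=#1x#3:1@102; bids=[#1:1@102] asks=[-]
After op 4 [order #4] limit_buy(price=100, qty=4): fills=none; bids=[#1:1@102 #4:4@100] asks=[-]
After op 5 [order #5] market_buy(qty=7): fills=none; bids=[#1:1@102 #4:4@100] asks=[-]
After op 6 cancel(order #4): fills=none; bids=[#1:1@102] asks=[-]
After op 7 [order #6] market_sell(qty=2): fills=#1x#6:1@102; bids=[-] asks=[-]
After op 8 cancel(order #1): fills=none; bids=[-] asks=[-]
After op 9 [order #7] limit_buy(price=96, qty=4): fills=none; bids=[#7:4@96] asks=[-]

Answer: 1@102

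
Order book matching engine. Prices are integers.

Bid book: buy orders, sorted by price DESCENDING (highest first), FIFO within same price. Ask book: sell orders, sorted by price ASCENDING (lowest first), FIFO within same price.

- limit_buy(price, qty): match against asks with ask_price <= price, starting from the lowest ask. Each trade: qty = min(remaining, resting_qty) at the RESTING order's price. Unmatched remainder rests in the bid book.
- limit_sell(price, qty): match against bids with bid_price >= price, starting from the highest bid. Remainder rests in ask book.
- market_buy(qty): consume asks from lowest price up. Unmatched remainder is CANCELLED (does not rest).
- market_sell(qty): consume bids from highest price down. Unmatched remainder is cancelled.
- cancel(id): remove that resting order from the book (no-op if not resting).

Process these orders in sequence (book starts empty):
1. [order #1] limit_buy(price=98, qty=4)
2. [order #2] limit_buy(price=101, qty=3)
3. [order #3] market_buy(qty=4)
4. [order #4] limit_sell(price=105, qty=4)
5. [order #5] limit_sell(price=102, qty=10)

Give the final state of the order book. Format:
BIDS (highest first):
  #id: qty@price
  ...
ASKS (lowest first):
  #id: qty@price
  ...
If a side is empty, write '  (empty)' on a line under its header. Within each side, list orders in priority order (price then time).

Answer: BIDS (highest first):
  #2: 3@101
  #1: 4@98
ASKS (lowest first):
  #5: 10@102
  #4: 4@105

Derivation:
After op 1 [order #1] limit_buy(price=98, qty=4): fills=none; bids=[#1:4@98] asks=[-]
After op 2 [order #2] limit_buy(price=101, qty=3): fills=none; bids=[#2:3@101 #1:4@98] asks=[-]
After op 3 [order #3] market_buy(qty=4): fills=none; bids=[#2:3@101 #1:4@98] asks=[-]
After op 4 [order #4] limit_sell(price=105, qty=4): fills=none; bids=[#2:3@101 #1:4@98] asks=[#4:4@105]
After op 5 [order #5] limit_sell(price=102, qty=10): fills=none; bids=[#2:3@101 #1:4@98] asks=[#5:10@102 #4:4@105]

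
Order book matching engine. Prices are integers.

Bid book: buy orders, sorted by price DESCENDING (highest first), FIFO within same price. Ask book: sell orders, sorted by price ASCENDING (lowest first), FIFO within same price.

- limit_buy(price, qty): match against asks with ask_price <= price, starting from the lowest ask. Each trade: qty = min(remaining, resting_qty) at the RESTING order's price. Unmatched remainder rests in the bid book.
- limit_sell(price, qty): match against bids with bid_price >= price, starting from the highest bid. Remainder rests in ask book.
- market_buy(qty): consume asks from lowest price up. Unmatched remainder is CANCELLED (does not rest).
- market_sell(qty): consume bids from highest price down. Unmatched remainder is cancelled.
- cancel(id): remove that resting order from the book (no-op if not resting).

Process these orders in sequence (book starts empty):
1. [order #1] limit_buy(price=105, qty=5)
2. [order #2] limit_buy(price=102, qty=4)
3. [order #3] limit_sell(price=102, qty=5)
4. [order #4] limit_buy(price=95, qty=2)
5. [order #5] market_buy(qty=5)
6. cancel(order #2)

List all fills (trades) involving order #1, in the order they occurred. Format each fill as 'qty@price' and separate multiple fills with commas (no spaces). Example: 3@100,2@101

Answer: 5@105

Derivation:
After op 1 [order #1] limit_buy(price=105, qty=5): fills=none; bids=[#1:5@105] asks=[-]
After op 2 [order #2] limit_buy(price=102, qty=4): fills=none; bids=[#1:5@105 #2:4@102] asks=[-]
After op 3 [order #3] limit_sell(price=102, qty=5): fills=#1x#3:5@105; bids=[#2:4@102] asks=[-]
After op 4 [order #4] limit_buy(price=95, qty=2): fills=none; bids=[#2:4@102 #4:2@95] asks=[-]
After op 5 [order #5] market_buy(qty=5): fills=none; bids=[#2:4@102 #4:2@95] asks=[-]
After op 6 cancel(order #2): fills=none; bids=[#4:2@95] asks=[-]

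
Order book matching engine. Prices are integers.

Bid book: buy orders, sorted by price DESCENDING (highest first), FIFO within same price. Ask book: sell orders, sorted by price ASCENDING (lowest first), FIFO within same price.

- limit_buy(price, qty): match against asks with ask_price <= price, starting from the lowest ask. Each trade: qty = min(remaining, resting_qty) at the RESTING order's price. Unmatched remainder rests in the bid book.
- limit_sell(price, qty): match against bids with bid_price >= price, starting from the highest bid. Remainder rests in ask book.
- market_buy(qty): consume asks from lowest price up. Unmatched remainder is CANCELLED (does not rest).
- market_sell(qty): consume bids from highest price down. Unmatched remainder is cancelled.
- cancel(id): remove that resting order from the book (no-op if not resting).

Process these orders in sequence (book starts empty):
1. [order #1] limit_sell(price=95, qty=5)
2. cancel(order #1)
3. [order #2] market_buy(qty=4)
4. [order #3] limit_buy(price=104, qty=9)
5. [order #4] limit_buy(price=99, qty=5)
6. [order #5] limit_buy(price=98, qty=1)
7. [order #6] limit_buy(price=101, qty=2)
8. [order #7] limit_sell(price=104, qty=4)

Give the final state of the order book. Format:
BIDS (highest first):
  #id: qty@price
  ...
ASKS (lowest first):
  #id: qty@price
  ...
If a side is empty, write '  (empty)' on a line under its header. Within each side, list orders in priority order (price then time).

Answer: BIDS (highest first):
  #3: 5@104
  #6: 2@101
  #4: 5@99
  #5: 1@98
ASKS (lowest first):
  (empty)

Derivation:
After op 1 [order #1] limit_sell(price=95, qty=5): fills=none; bids=[-] asks=[#1:5@95]
After op 2 cancel(order #1): fills=none; bids=[-] asks=[-]
After op 3 [order #2] market_buy(qty=4): fills=none; bids=[-] asks=[-]
After op 4 [order #3] limit_buy(price=104, qty=9): fills=none; bids=[#3:9@104] asks=[-]
After op 5 [order #4] limit_buy(price=99, qty=5): fills=none; bids=[#3:9@104 #4:5@99] asks=[-]
After op 6 [order #5] limit_buy(price=98, qty=1): fills=none; bids=[#3:9@104 #4:5@99 #5:1@98] asks=[-]
After op 7 [order #6] limit_buy(price=101, qty=2): fills=none; bids=[#3:9@104 #6:2@101 #4:5@99 #5:1@98] asks=[-]
After op 8 [order #7] limit_sell(price=104, qty=4): fills=#3x#7:4@104; bids=[#3:5@104 #6:2@101 #4:5@99 #5:1@98] asks=[-]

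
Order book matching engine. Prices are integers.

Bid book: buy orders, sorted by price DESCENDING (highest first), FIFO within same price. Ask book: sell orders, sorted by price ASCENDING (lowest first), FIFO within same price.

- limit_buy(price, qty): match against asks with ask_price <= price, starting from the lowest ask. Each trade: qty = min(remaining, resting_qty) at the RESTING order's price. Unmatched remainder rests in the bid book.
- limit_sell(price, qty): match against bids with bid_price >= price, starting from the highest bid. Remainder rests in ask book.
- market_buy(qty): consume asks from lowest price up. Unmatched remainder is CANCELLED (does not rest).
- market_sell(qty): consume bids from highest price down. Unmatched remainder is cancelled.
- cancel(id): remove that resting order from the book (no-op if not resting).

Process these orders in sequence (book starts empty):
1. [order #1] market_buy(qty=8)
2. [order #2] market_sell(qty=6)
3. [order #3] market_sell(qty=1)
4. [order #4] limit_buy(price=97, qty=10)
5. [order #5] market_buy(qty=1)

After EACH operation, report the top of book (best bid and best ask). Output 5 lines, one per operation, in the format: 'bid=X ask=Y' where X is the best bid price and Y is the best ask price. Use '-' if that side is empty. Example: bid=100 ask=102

After op 1 [order #1] market_buy(qty=8): fills=none; bids=[-] asks=[-]
After op 2 [order #2] market_sell(qty=6): fills=none; bids=[-] asks=[-]
After op 3 [order #3] market_sell(qty=1): fills=none; bids=[-] asks=[-]
After op 4 [order #4] limit_buy(price=97, qty=10): fills=none; bids=[#4:10@97] asks=[-]
After op 5 [order #5] market_buy(qty=1): fills=none; bids=[#4:10@97] asks=[-]

Answer: bid=- ask=-
bid=- ask=-
bid=- ask=-
bid=97 ask=-
bid=97 ask=-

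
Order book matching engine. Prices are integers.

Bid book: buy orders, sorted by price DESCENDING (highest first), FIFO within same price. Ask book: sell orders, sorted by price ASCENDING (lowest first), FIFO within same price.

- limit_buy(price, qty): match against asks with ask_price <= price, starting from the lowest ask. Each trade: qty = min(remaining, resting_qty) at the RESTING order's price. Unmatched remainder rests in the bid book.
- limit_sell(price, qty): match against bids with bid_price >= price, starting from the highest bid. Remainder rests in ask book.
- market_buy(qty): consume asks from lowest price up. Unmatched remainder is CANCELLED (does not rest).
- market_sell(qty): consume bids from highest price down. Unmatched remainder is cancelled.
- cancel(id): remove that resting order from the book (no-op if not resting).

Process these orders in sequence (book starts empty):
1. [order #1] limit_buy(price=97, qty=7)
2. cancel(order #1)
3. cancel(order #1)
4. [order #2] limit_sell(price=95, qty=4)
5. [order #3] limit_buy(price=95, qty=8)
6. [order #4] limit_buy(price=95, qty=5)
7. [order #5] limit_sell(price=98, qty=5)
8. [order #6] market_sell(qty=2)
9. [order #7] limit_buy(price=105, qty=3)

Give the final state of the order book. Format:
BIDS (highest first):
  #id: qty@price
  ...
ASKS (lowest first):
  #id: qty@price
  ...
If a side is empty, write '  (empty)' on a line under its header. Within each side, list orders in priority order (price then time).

Answer: BIDS (highest first):
  #3: 2@95
  #4: 5@95
ASKS (lowest first):
  #5: 2@98

Derivation:
After op 1 [order #1] limit_buy(price=97, qty=7): fills=none; bids=[#1:7@97] asks=[-]
After op 2 cancel(order #1): fills=none; bids=[-] asks=[-]
After op 3 cancel(order #1): fills=none; bids=[-] asks=[-]
After op 4 [order #2] limit_sell(price=95, qty=4): fills=none; bids=[-] asks=[#2:4@95]
After op 5 [order #3] limit_buy(price=95, qty=8): fills=#3x#2:4@95; bids=[#3:4@95] asks=[-]
After op 6 [order #4] limit_buy(price=95, qty=5): fills=none; bids=[#3:4@95 #4:5@95] asks=[-]
After op 7 [order #5] limit_sell(price=98, qty=5): fills=none; bids=[#3:4@95 #4:5@95] asks=[#5:5@98]
After op 8 [order #6] market_sell(qty=2): fills=#3x#6:2@95; bids=[#3:2@95 #4:5@95] asks=[#5:5@98]
After op 9 [order #7] limit_buy(price=105, qty=3): fills=#7x#5:3@98; bids=[#3:2@95 #4:5@95] asks=[#5:2@98]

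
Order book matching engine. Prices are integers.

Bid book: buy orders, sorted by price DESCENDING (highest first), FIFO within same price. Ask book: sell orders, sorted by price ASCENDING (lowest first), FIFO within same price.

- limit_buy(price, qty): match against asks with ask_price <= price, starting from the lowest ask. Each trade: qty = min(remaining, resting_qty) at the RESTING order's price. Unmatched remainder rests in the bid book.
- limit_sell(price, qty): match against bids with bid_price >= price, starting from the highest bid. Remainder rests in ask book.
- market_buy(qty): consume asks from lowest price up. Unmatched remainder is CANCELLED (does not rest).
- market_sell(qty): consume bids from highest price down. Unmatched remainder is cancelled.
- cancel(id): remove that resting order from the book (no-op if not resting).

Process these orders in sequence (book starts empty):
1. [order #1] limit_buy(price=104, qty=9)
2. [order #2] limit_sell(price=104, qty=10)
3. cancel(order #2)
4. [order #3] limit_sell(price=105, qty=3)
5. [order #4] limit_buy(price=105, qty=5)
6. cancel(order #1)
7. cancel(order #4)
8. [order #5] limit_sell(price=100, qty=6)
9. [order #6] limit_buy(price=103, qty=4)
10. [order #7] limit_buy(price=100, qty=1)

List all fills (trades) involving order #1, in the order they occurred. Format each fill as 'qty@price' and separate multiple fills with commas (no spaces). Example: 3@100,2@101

After op 1 [order #1] limit_buy(price=104, qty=9): fills=none; bids=[#1:9@104] asks=[-]
After op 2 [order #2] limit_sell(price=104, qty=10): fills=#1x#2:9@104; bids=[-] asks=[#2:1@104]
After op 3 cancel(order #2): fills=none; bids=[-] asks=[-]
After op 4 [order #3] limit_sell(price=105, qty=3): fills=none; bids=[-] asks=[#3:3@105]
After op 5 [order #4] limit_buy(price=105, qty=5): fills=#4x#3:3@105; bids=[#4:2@105] asks=[-]
After op 6 cancel(order #1): fills=none; bids=[#4:2@105] asks=[-]
After op 7 cancel(order #4): fills=none; bids=[-] asks=[-]
After op 8 [order #5] limit_sell(price=100, qty=6): fills=none; bids=[-] asks=[#5:6@100]
After op 9 [order #6] limit_buy(price=103, qty=4): fills=#6x#5:4@100; bids=[-] asks=[#5:2@100]
After op 10 [order #7] limit_buy(price=100, qty=1): fills=#7x#5:1@100; bids=[-] asks=[#5:1@100]

Answer: 9@104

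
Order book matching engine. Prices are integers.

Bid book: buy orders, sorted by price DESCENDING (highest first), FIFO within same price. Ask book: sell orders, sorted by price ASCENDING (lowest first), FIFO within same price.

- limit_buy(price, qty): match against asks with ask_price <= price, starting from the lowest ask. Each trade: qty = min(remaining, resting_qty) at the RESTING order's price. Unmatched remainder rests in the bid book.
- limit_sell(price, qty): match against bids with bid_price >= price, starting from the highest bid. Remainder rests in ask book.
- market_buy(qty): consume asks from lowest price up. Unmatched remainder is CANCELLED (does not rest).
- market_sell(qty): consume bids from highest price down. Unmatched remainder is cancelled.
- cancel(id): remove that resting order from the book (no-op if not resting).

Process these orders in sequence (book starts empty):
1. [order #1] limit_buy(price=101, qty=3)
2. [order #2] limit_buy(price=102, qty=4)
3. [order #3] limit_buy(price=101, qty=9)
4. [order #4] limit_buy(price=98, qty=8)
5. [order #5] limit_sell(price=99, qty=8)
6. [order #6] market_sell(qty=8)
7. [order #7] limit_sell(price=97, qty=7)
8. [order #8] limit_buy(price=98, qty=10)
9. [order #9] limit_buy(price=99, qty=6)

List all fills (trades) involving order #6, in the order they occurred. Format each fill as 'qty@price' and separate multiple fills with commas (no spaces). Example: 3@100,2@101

After op 1 [order #1] limit_buy(price=101, qty=3): fills=none; bids=[#1:3@101] asks=[-]
After op 2 [order #2] limit_buy(price=102, qty=4): fills=none; bids=[#2:4@102 #1:3@101] asks=[-]
After op 3 [order #3] limit_buy(price=101, qty=9): fills=none; bids=[#2:4@102 #1:3@101 #3:9@101] asks=[-]
After op 4 [order #4] limit_buy(price=98, qty=8): fills=none; bids=[#2:4@102 #1:3@101 #3:9@101 #4:8@98] asks=[-]
After op 5 [order #5] limit_sell(price=99, qty=8): fills=#2x#5:4@102 #1x#5:3@101 #3x#5:1@101; bids=[#3:8@101 #4:8@98] asks=[-]
After op 6 [order #6] market_sell(qty=8): fills=#3x#6:8@101; bids=[#4:8@98] asks=[-]
After op 7 [order #7] limit_sell(price=97, qty=7): fills=#4x#7:7@98; bids=[#4:1@98] asks=[-]
After op 8 [order #8] limit_buy(price=98, qty=10): fills=none; bids=[#4:1@98 #8:10@98] asks=[-]
After op 9 [order #9] limit_buy(price=99, qty=6): fills=none; bids=[#9:6@99 #4:1@98 #8:10@98] asks=[-]

Answer: 8@101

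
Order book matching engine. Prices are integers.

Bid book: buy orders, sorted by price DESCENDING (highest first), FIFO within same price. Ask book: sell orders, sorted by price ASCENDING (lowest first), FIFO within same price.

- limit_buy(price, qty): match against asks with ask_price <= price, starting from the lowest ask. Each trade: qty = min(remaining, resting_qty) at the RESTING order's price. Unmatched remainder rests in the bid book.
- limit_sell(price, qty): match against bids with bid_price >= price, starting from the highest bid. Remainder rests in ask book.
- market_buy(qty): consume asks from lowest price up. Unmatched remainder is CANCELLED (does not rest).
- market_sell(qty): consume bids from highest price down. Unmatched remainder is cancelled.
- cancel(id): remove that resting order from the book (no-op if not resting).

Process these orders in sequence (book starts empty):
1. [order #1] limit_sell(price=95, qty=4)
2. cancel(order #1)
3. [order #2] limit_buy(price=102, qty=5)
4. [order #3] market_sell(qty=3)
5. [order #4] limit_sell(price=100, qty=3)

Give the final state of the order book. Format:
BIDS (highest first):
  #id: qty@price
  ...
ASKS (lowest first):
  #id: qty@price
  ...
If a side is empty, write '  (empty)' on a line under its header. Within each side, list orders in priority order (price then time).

Answer: BIDS (highest first):
  (empty)
ASKS (lowest first):
  #4: 1@100

Derivation:
After op 1 [order #1] limit_sell(price=95, qty=4): fills=none; bids=[-] asks=[#1:4@95]
After op 2 cancel(order #1): fills=none; bids=[-] asks=[-]
After op 3 [order #2] limit_buy(price=102, qty=5): fills=none; bids=[#2:5@102] asks=[-]
After op 4 [order #3] market_sell(qty=3): fills=#2x#3:3@102; bids=[#2:2@102] asks=[-]
After op 5 [order #4] limit_sell(price=100, qty=3): fills=#2x#4:2@102; bids=[-] asks=[#4:1@100]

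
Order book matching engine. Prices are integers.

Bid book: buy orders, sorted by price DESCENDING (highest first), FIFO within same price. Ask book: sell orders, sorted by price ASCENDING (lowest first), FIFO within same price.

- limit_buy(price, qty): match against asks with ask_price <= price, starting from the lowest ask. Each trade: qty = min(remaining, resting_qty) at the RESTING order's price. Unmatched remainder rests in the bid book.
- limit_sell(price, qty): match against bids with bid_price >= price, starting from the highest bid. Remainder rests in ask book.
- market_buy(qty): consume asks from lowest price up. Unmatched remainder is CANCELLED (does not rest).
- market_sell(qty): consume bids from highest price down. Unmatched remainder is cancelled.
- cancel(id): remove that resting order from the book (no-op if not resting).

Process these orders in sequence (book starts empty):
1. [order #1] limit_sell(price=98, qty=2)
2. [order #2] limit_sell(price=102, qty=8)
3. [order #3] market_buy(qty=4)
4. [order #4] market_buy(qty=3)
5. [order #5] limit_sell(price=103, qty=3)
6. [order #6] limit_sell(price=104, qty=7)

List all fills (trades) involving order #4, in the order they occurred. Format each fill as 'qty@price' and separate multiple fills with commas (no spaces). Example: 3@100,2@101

Answer: 3@102

Derivation:
After op 1 [order #1] limit_sell(price=98, qty=2): fills=none; bids=[-] asks=[#1:2@98]
After op 2 [order #2] limit_sell(price=102, qty=8): fills=none; bids=[-] asks=[#1:2@98 #2:8@102]
After op 3 [order #3] market_buy(qty=4): fills=#3x#1:2@98 #3x#2:2@102; bids=[-] asks=[#2:6@102]
After op 4 [order #4] market_buy(qty=3): fills=#4x#2:3@102; bids=[-] asks=[#2:3@102]
After op 5 [order #5] limit_sell(price=103, qty=3): fills=none; bids=[-] asks=[#2:3@102 #5:3@103]
After op 6 [order #6] limit_sell(price=104, qty=7): fills=none; bids=[-] asks=[#2:3@102 #5:3@103 #6:7@104]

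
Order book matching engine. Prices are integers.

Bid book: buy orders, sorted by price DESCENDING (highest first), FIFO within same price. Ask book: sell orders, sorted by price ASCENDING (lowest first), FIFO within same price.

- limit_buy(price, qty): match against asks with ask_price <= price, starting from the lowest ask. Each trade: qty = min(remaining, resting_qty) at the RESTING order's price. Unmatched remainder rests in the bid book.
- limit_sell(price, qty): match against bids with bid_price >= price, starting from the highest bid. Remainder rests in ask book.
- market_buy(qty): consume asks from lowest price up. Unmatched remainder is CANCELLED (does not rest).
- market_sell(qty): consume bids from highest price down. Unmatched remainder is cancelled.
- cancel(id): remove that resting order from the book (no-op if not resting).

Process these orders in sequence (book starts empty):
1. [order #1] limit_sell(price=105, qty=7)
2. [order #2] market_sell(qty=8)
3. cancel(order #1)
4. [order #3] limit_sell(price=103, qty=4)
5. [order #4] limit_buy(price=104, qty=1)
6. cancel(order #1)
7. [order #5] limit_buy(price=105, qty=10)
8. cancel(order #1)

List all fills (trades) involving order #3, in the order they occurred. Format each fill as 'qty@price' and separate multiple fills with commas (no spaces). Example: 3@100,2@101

After op 1 [order #1] limit_sell(price=105, qty=7): fills=none; bids=[-] asks=[#1:7@105]
After op 2 [order #2] market_sell(qty=8): fills=none; bids=[-] asks=[#1:7@105]
After op 3 cancel(order #1): fills=none; bids=[-] asks=[-]
After op 4 [order #3] limit_sell(price=103, qty=4): fills=none; bids=[-] asks=[#3:4@103]
After op 5 [order #4] limit_buy(price=104, qty=1): fills=#4x#3:1@103; bids=[-] asks=[#3:3@103]
After op 6 cancel(order #1): fills=none; bids=[-] asks=[#3:3@103]
After op 7 [order #5] limit_buy(price=105, qty=10): fills=#5x#3:3@103; bids=[#5:7@105] asks=[-]
After op 8 cancel(order #1): fills=none; bids=[#5:7@105] asks=[-]

Answer: 1@103,3@103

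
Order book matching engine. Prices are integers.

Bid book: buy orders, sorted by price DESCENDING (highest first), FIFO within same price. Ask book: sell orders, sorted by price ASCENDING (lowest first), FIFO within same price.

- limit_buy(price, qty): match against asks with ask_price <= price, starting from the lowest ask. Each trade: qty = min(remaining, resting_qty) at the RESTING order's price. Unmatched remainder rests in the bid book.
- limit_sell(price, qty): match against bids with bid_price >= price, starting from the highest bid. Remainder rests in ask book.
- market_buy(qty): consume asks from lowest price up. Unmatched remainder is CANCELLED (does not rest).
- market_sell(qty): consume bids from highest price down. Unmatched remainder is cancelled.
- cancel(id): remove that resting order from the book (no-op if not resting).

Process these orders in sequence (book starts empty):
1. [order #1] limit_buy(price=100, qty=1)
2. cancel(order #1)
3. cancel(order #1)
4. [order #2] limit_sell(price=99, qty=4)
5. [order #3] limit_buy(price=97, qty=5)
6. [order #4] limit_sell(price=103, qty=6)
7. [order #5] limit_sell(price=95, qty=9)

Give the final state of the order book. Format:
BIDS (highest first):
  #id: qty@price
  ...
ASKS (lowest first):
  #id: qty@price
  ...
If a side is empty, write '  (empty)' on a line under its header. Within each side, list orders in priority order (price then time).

After op 1 [order #1] limit_buy(price=100, qty=1): fills=none; bids=[#1:1@100] asks=[-]
After op 2 cancel(order #1): fills=none; bids=[-] asks=[-]
After op 3 cancel(order #1): fills=none; bids=[-] asks=[-]
After op 4 [order #2] limit_sell(price=99, qty=4): fills=none; bids=[-] asks=[#2:4@99]
After op 5 [order #3] limit_buy(price=97, qty=5): fills=none; bids=[#3:5@97] asks=[#2:4@99]
After op 6 [order #4] limit_sell(price=103, qty=6): fills=none; bids=[#3:5@97] asks=[#2:4@99 #4:6@103]
After op 7 [order #5] limit_sell(price=95, qty=9): fills=#3x#5:5@97; bids=[-] asks=[#5:4@95 #2:4@99 #4:6@103]

Answer: BIDS (highest first):
  (empty)
ASKS (lowest first):
  #5: 4@95
  #2: 4@99
  #4: 6@103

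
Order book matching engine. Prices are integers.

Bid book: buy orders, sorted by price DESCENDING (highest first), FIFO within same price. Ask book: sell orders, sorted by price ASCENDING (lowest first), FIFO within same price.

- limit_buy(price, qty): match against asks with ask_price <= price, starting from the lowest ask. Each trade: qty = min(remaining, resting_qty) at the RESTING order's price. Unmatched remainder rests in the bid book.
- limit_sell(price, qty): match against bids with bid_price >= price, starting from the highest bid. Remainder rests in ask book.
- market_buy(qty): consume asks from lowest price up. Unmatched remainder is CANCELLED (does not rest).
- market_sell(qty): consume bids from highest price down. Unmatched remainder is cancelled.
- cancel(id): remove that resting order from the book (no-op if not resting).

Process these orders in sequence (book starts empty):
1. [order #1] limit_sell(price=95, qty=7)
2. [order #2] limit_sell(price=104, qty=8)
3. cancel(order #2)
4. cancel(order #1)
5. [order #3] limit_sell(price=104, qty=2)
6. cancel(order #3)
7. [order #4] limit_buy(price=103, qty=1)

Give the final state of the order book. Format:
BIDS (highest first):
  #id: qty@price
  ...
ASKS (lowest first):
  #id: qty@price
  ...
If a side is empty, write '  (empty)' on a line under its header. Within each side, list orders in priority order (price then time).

Answer: BIDS (highest first):
  #4: 1@103
ASKS (lowest first):
  (empty)

Derivation:
After op 1 [order #1] limit_sell(price=95, qty=7): fills=none; bids=[-] asks=[#1:7@95]
After op 2 [order #2] limit_sell(price=104, qty=8): fills=none; bids=[-] asks=[#1:7@95 #2:8@104]
After op 3 cancel(order #2): fills=none; bids=[-] asks=[#1:7@95]
After op 4 cancel(order #1): fills=none; bids=[-] asks=[-]
After op 5 [order #3] limit_sell(price=104, qty=2): fills=none; bids=[-] asks=[#3:2@104]
After op 6 cancel(order #3): fills=none; bids=[-] asks=[-]
After op 7 [order #4] limit_buy(price=103, qty=1): fills=none; bids=[#4:1@103] asks=[-]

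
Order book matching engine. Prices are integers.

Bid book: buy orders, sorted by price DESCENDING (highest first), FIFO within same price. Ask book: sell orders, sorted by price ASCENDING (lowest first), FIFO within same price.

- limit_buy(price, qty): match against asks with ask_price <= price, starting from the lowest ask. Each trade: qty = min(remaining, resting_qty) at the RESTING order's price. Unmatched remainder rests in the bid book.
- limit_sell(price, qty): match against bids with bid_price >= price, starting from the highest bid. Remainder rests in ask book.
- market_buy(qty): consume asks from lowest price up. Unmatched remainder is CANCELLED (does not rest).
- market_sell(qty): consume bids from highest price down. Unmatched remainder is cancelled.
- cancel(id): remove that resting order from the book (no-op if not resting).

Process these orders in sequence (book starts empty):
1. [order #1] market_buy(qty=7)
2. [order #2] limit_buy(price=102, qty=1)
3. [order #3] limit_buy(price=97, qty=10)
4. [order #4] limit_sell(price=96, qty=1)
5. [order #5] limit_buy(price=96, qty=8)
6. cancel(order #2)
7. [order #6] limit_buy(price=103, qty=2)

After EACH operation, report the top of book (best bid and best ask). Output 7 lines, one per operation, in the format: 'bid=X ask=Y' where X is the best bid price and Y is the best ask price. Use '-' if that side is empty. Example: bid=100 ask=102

Answer: bid=- ask=-
bid=102 ask=-
bid=102 ask=-
bid=97 ask=-
bid=97 ask=-
bid=97 ask=-
bid=103 ask=-

Derivation:
After op 1 [order #1] market_buy(qty=7): fills=none; bids=[-] asks=[-]
After op 2 [order #2] limit_buy(price=102, qty=1): fills=none; bids=[#2:1@102] asks=[-]
After op 3 [order #3] limit_buy(price=97, qty=10): fills=none; bids=[#2:1@102 #3:10@97] asks=[-]
After op 4 [order #4] limit_sell(price=96, qty=1): fills=#2x#4:1@102; bids=[#3:10@97] asks=[-]
After op 5 [order #5] limit_buy(price=96, qty=8): fills=none; bids=[#3:10@97 #5:8@96] asks=[-]
After op 6 cancel(order #2): fills=none; bids=[#3:10@97 #5:8@96] asks=[-]
After op 7 [order #6] limit_buy(price=103, qty=2): fills=none; bids=[#6:2@103 #3:10@97 #5:8@96] asks=[-]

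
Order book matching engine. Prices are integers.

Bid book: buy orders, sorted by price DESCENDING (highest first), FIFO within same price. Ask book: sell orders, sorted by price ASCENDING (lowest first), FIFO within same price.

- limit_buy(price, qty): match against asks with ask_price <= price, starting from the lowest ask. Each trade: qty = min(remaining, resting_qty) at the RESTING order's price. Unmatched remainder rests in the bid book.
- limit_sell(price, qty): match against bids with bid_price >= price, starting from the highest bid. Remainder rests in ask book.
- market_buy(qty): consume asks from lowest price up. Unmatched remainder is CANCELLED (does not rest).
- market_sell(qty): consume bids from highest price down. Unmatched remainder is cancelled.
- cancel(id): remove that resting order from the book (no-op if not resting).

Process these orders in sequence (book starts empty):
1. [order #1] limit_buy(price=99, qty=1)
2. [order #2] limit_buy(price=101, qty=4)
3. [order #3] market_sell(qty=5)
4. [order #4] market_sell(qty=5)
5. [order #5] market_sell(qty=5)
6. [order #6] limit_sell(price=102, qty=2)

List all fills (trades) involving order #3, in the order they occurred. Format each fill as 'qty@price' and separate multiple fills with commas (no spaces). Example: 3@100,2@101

After op 1 [order #1] limit_buy(price=99, qty=1): fills=none; bids=[#1:1@99] asks=[-]
After op 2 [order #2] limit_buy(price=101, qty=4): fills=none; bids=[#2:4@101 #1:1@99] asks=[-]
After op 3 [order #3] market_sell(qty=5): fills=#2x#3:4@101 #1x#3:1@99; bids=[-] asks=[-]
After op 4 [order #4] market_sell(qty=5): fills=none; bids=[-] asks=[-]
After op 5 [order #5] market_sell(qty=5): fills=none; bids=[-] asks=[-]
After op 6 [order #6] limit_sell(price=102, qty=2): fills=none; bids=[-] asks=[#6:2@102]

Answer: 4@101,1@99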